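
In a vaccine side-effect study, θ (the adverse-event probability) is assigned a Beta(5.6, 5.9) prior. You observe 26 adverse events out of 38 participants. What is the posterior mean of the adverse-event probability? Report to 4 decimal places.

0.6384

The Beta prior is conjugate to a Binomial/Bernoulli likelihood; the update adds successes to α and failures to β.
Posterior: Beta(α+k, β+n−k) = Beta(5.6+26, 5.9+12) = Beta(31.6, 17.9).
Posterior mean = α/(α+β) = 31.6/49.5 = 0.6384.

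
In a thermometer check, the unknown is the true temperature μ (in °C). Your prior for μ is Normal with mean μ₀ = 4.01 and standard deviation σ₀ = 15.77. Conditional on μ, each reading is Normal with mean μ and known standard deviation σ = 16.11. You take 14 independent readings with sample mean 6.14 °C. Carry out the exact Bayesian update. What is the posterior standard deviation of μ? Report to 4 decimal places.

For Normal data with known variance σ², a Normal(μ₀, σ₀²) prior on μ is conjugate. Posterior precision = 1/σ₀² + n/σ²; posterior mean is the precision-weighted average of μ₀ and x̄.
σ₀² = 15.77² = 248.6929, σ² = 16.11² = 259.5321; σ² + n·σ₀² = 259.5321 + 14·248.6929 = 3741.2327.
Posterior precision = 1/σ₀² + n/σ² = 1/248.6929 + 14/259.5321 = (σ² + n·σ₀²)/(σ₀²σ²) = 3741.2327/(248.6929·259.5321); posterior variance σₙ² = σ₀²σ²/(σ² + n·σ₀²) = 248.6929·259.5321/3741.2327 = 17.252012.
Posterior SD = √σₙ² = √(248.6929·259.5321/3741.2327) = 4.1536.

4.1536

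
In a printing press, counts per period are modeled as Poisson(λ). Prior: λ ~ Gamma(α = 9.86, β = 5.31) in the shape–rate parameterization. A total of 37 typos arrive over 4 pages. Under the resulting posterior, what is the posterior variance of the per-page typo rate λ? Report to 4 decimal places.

With a Gamma(shape α, rate β) prior, the Poisson likelihood is conjugate: the posterior is Gamma(α + ΣXᵢ, β + n).
Posterior: Gamma(α+S, β+n) = Gamma(9.86+37, 5.31+4) = Gamma(46.86, 9.31).
Var = α/β² = 46.86/9.31² = 0.5406.

0.5406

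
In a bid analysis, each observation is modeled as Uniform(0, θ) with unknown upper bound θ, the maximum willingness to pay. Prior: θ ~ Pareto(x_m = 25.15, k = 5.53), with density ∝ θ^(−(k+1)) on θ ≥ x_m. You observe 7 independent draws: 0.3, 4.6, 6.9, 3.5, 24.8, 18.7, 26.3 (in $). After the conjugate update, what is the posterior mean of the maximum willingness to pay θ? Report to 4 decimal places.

28.5810

A Pareto(scale x_m, shape k) prior on the upper bound θ of Uniform(0, θ) is conjugate: posterior is Pareto(max(x_m, max xᵢ), k + n).
Sample maximum = 26.3; prior scale x_m = 25.15 → posterior scale = max = 26.30.
Posterior shape = 5.53 + 7 = 12.53.
E[θ|data] = k·x_m/(k−1) = 12.53·26.30/11.53 = 28.5810.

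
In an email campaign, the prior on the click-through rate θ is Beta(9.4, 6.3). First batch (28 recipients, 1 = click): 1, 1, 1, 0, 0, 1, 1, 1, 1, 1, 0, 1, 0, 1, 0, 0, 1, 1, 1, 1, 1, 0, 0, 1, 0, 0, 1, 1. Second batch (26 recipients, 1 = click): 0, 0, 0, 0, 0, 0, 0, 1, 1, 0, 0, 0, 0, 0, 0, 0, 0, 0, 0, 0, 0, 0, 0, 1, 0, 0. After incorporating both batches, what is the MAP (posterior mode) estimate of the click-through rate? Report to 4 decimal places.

The Beta prior is conjugate to a Binomial/Bernoulli likelihood; the update adds successes to α and failures to β.
After batch 1: Beta(9.4+18, 6.3+10) = Beta(27.4, 16.3).
After batch 2: Beta(27.4+3, 16.3+23) = Beta(30.4, 39.3).
Mode of Beta(a,b) for a,b>1 is (a−1)/(a+b−2) = 29.4/67.7 = 0.4343.

0.4343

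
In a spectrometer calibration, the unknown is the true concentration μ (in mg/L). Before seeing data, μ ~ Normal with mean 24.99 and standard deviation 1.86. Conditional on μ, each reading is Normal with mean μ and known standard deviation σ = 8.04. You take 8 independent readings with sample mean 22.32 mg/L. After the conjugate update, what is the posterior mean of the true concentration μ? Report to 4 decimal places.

24.1895

For Normal data with known variance σ², a Normal(μ₀, σ₀²) prior on μ is conjugate. Posterior precision = 1/σ₀² + n/σ²; posterior mean is the precision-weighted average of μ₀ and x̄.
n·x̄ = 8·22.32 = 178.56.
σ₀² = 1.86² = 3.4596, σ² = 8.04² = 64.6416; σ² + n·σ₀² = 64.6416 + 8·3.4596 = 92.3184.
Posterior mean = (μ₀/σ₀² + n·x̄/σ²)/(1/σ₀² + n/σ²) = (σ²·μ₀ + σ₀²·n·x̄)/(σ² + n·σ₀²) = (64.6416·24.99 + 3.4596·178.56)/92.3184 = 2233.13976/92.3184 = 24.1895.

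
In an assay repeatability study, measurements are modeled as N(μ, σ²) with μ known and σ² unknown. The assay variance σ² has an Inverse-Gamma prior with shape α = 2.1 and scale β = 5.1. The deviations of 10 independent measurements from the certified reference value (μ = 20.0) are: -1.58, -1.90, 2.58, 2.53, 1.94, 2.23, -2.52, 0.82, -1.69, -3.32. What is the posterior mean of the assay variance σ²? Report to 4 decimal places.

4.8362

With known mean μ and an Inverse-Gamma(α, β) prior on σ², the Normal likelihood is conjugate: posterior is Inv-Gamma(α + n/2, β + Σ(xᵢ−μ)²/2).
Σ(xᵢ−μ)² = (-1.58)² + (-1.90)² + (2.58)² + (2.53)² + (1.94)² + (2.23)² + (-2.52)² + (0.82)² + (-1.69)² + (-3.32)² = 48.8015.
Posterior: Inv-Gamma(2.1 + 10/2, 5.1 + 48.8015/2) = Inv-Gamma(7.10, 29.50075).
E[σ²|data] = β/(α−1) = 29.50075/6.10 = 4.8362.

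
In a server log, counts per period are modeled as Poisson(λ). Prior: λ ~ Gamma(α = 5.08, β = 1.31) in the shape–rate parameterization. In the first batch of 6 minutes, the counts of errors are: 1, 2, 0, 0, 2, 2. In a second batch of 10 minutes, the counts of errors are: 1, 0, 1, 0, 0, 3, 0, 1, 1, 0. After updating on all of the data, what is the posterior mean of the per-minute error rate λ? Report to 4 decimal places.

1.1023

With a Gamma(shape α, rate β) prior, the Poisson likelihood is conjugate: the posterior is Gamma(α + ΣXᵢ, β + n).
Batch 1: sum of counts S = 7 over n = 6 minutes.
After batch 1: Gamma(α+S, β+n) = Gamma(5.08+7, 1.31+6) = Gamma(12.08, 7.31).
Batch 2: sum of counts S = 7 over n = 10 minutes.
After batch 2: Gamma(α+S, β+n) = Gamma(12.08+7, 7.31+10) = Gamma(19.08, 17.31).
Posterior mean = α/β = 19.08/17.31 = 1.1023.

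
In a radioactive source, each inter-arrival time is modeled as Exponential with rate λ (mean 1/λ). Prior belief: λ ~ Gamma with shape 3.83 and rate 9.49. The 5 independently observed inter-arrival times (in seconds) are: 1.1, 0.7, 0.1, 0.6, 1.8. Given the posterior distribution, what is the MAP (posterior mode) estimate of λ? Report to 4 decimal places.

With a Gamma(shape α, rate β) prior on the exponential rate λ, the posterior after n observations with total T = Σxᵢ is Gamma(α+n, β+T).
Sum of observations T = 4.3 seconds; n = 5.
Posterior: Gamma(3.83+5, 9.49+4.3) = Gamma(8.83, 13.79).
Mode = (α−1)/β = 0.5678.

0.5678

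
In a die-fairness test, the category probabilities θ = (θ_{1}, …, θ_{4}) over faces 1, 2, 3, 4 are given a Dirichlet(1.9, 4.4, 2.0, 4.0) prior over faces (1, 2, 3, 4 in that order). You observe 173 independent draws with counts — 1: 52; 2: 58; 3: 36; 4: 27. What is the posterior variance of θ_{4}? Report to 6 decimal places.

0.000748

The Dirichlet prior is conjugate to the Multinomial likelihood: each posterior αⱼ = prior αⱼ + observed count nⱼ.
Posterior concentration: (53.9, 62.4, 38.0, 31.0), total = 185.3.
Var[θ_j] = α_j(Σα−α_j)/((Σα)²(Σα+1)) = 31.0·154.3/(185.3²·186.3) = 0.000748.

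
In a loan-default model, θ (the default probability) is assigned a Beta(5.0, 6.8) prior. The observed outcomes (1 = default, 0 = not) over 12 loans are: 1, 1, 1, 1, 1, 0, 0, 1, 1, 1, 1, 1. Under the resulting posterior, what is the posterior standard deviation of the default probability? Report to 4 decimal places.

The Beta prior is conjugate to a Binomial/Bernoulli likelihood; the update adds successes to α and failures to β.
Posterior: Beta(α+k, β+n−k) = Beta(5.0+10, 6.8+2) = Beta(15.0, 8.8).
Var = αβ/((α+β)²(α+β+1)) = 15.0·8.8/(23.8²·24.8) = 0.00939655; SD = √0.00939655 = 0.0969.

0.0969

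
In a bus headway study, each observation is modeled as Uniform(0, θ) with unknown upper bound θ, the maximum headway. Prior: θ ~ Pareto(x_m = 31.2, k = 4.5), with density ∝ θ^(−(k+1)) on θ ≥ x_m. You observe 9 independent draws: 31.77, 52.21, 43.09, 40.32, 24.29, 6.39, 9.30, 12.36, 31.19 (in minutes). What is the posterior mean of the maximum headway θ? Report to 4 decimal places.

A Pareto(scale x_m, shape k) prior on the upper bound θ of Uniform(0, θ) is conjugate: posterior is Pareto(max(x_m, max xᵢ), k + n).
Sample maximum = 52.21; prior scale x_m = 31.2 → posterior scale = max = 52.21.
Posterior shape = 4.5 + 9 = 13.5.
E[θ|data] = k·x_m/(k−1) = 13.5·52.21/12.5 = 56.3868.

56.3868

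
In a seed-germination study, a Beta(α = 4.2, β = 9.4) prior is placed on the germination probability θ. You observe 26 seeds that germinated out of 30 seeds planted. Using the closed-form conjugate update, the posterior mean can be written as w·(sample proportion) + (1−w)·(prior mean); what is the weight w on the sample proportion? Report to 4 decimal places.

The Beta prior is conjugate to a Binomial/Bernoulli likelihood; the update adds successes to α and failures to β.
Posterior mean = (α₀+k)/(α₀+β₀+n) = [n/(α₀+β₀+n)]·(k/n) + [(α₀+β₀)/(α₀+β₀+n)]·α₀/(α₀+β₀), so only n and the prior enter the weight.
The weight on the data is w = n/(α₀+β₀+n) = 30/(4.2+9.4+30) = 30/43.6 = 0.6881.

0.6881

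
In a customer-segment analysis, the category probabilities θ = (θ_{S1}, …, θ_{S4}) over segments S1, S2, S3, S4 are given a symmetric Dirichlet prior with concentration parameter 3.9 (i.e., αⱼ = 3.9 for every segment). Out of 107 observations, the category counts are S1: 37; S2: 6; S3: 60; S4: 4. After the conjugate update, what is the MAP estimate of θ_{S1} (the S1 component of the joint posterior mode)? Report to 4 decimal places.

0.3364

The Dirichlet prior is conjugate to the Multinomial likelihood: each posterior αⱼ = prior αⱼ + observed count nⱼ.
Posterior concentration: (40.9, 9.9, 63.9, 7.9), total = 122.6.
Joint mode component: (α_{S1}−1)/(Σα−K) = 39.9/118.6 = 0.3364.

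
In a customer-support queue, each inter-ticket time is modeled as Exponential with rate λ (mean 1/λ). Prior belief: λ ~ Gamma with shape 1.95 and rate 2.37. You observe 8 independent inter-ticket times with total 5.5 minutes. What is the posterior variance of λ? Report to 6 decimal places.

With a Gamma(shape α, rate β) prior on the exponential rate λ, the posterior after n observations with total T = Σxᵢ is Gamma(α+n, β+T).
Posterior: Gamma(1.95+8, 2.37+5.5) = Gamma(9.95, 7.87).
Var = α/β² = 0.160647.

0.160647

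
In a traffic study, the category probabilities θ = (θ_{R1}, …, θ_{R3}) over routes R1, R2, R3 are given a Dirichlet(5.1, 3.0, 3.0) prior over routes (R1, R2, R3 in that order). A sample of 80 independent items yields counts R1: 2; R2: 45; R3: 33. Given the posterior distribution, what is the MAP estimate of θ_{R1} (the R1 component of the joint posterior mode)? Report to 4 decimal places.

0.0692

The Dirichlet prior is conjugate to the Multinomial likelihood: each posterior αⱼ = prior αⱼ + observed count nⱼ.
Posterior concentration: (7.1, 48.0, 36.0), total = 91.1.
Joint mode component: (α_{R1}−1)/(Σα−K) = 6.1/88.1 = 0.0692.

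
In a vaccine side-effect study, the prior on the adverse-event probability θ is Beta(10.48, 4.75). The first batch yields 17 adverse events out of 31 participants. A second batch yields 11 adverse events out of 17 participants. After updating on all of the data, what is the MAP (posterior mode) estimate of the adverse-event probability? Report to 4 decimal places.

0.6121

The Beta prior is conjugate to a Binomial/Bernoulli likelihood; the update adds successes to α and failures to β.
After batch 1: Beta(10.48+17, 4.75+14) = Beta(27.48, 18.75).
After batch 2: Beta(27.48+11, 18.75+6) = Beta(38.48, 24.75).
Mode of Beta(a,b) for a,b>1 is (a−1)/(a+b−2) = 37.48/61.23 = 0.6121.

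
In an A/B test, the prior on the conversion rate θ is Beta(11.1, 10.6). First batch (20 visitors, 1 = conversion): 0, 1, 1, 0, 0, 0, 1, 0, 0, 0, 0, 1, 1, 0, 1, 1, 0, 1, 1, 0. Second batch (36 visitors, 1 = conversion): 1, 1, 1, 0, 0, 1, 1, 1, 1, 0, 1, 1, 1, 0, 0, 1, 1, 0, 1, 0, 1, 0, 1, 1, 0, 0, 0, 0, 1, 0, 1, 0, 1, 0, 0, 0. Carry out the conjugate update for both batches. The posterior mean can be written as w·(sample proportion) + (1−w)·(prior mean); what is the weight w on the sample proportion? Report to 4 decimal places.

0.7207

The Beta prior is conjugate to a Binomial/Bernoulli likelihood; the update adds successes to α and failures to β.
Total number of visitors: n = 20 + 36 = 56.
Posterior mean = (α₀+k)/(α₀+β₀+n) = [n/(α₀+β₀+n)]·(k/n) + [(α₀+β₀)/(α₀+β₀+n)]·α₀/(α₀+β₀), so only n and the prior enter the weight.
The weight on the data is w = n/(α₀+β₀+n) = 56/(11.1+10.6+56) = 56/77.7 = 0.7207.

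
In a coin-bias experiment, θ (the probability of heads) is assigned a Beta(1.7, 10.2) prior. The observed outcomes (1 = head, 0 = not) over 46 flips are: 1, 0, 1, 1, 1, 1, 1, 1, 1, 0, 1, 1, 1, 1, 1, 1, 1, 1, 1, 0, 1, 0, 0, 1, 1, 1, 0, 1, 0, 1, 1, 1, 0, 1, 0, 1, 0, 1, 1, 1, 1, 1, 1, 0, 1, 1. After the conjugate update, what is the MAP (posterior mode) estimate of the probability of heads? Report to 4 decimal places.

The Beta prior is conjugate to a Binomial/Bernoulli likelihood; the update adds successes to α and failures to β.
Posterior: Beta(α+k, β+n−k) = Beta(1.7+35, 10.2+11) = Beta(36.7, 21.2).
Mode of Beta(a,b) for a,b>1 is (a−1)/(a+b−2) = 35.7/55.9 = 0.6386.

0.6386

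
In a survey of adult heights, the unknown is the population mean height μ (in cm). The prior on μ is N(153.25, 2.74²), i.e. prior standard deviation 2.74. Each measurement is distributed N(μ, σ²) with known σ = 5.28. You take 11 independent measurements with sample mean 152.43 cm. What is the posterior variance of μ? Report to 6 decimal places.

For Normal data with known variance σ², a Normal(μ₀, σ₀²) prior on μ is conjugate. Posterior precision = 1/σ₀² + n/σ²; posterior mean is the precision-weighted average of μ₀ and x̄.
σ₀² = 2.74² = 7.5076, σ² = 5.28² = 27.8784; σ² + n·σ₀² = 27.8784 + 11·7.5076 = 110.462.
Posterior precision = 1/σ₀² + n/σ² = 1/7.5076 + 11/27.8784 = (σ² + n·σ₀²)/(σ₀²σ²) = 110.462/(7.5076·27.8784); posterior variance σₙ² = σ₀²σ²/(σ² + n·σ₀²) = 7.5076·27.8784/110.462 = 1.894768.

1.894768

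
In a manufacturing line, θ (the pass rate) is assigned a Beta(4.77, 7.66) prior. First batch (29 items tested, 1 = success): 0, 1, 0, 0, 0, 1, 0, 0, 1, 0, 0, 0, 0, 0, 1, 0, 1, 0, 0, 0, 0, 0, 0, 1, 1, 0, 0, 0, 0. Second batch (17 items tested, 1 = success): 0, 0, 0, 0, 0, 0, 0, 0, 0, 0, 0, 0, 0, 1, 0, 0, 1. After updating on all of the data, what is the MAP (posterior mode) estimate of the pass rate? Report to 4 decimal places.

0.2263

The Beta prior is conjugate to a Binomial/Bernoulli likelihood; the update adds successes to α and failures to β.
After batch 1: Beta(4.77+7, 7.66+22) = Beta(11.77, 29.66).
After batch 2: Beta(11.77+2, 29.66+15) = Beta(13.77, 44.66).
Mode of Beta(a,b) for a,b>1 is (a−1)/(a+b−2) = 12.77/56.43 = 0.2263.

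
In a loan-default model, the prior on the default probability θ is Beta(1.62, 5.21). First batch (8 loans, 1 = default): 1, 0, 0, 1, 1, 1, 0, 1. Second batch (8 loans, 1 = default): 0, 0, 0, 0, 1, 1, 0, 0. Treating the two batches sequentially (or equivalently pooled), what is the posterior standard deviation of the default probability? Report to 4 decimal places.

The Beta prior is conjugate to a Binomial/Bernoulli likelihood; the update adds successes to α and failures to β.
After batch 1: Beta(1.62+5, 5.21+3) = Beta(6.62, 8.21).
After batch 2: Beta(6.62+2, 8.21+6) = Beta(8.62, 14.21).
Var = αβ/((α+β)²(α+β+1)) = 8.62·14.21/(22.83²·23.83) = 0.00986201; SD = √0.00986201 = 0.0993.

0.0993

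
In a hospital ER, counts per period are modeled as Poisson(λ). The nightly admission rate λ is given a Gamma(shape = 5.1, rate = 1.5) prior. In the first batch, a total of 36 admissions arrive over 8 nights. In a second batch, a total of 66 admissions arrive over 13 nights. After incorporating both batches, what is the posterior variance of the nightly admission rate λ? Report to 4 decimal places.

0.2116

With a Gamma(shape α, rate β) prior, the Poisson likelihood is conjugate: the posterior is Gamma(α + ΣXᵢ, β + n).
After batch 1: Gamma(α+S, β+n) = Gamma(5.1+36, 1.5+8) = Gamma(41.1, 9.5).
After batch 2: Gamma(α+S, β+n) = Gamma(41.1+66, 9.5+13) = Gamma(107.1, 22.5).
Var = α/β² = 107.1/22.5² = 0.2116.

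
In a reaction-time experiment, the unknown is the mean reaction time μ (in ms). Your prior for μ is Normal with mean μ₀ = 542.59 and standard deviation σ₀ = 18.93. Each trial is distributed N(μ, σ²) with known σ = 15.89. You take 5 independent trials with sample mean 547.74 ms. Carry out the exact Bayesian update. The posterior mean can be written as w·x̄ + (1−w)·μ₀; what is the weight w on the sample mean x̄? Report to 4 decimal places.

0.8765

For Normal data with known variance σ², a Normal(μ₀, σ₀²) prior on μ is conjugate. Posterior precision = 1/σ₀² + n/σ²; posterior mean is the precision-weighted average of μ₀ and x̄.
σ₀² = 18.93² = 358.3449, σ² = 15.89² = 252.4921. Prior precision 1/σ₀² = 1/358.3449; data precision n/σ² = 5/252.4921.
w = (n/σ²)/(1/σ₀² + n/σ²) = n·σ₀²/(σ² + n·σ₀²) = 5·358.3449/(252.4921 + 5·358.3449) = 1791.7245/2044.2166 = 0.8765.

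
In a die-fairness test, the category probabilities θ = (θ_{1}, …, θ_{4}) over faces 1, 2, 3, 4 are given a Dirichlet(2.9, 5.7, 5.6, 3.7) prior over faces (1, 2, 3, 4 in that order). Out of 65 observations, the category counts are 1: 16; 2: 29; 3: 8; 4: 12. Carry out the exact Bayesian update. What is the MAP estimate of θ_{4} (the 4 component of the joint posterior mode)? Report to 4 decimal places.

0.1863

The Dirichlet prior is conjugate to the Multinomial likelihood: each posterior αⱼ = prior αⱼ + observed count nⱼ.
Posterior concentration: (18.9, 34.7, 13.6, 15.7), total = 82.9.
Joint mode component: (α_{4}−1)/(Σα−K) = 14.7/78.9 = 0.1863.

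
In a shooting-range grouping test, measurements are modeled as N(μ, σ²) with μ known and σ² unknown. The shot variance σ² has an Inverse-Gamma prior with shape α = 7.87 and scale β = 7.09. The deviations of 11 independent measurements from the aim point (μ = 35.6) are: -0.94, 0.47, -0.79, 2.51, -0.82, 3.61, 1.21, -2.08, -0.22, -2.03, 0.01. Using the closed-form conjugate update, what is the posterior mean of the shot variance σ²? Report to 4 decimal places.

1.8542

With known mean μ and an Inverse-Gamma(α, β) prior on σ², the Normal likelihood is conjugate: posterior is Inv-Gamma(α + n/2, β + Σ(xᵢ−μ)²/2).
Σ(xᵢ−μ)² = (-0.94)² + (0.47)² + (-0.79)² + (2.51)² + (-0.82)² + (3.61)² + (1.21)² + (-2.08)² + (-0.22)² + (-2.03)² + (0.01)² = 31.6931.
Posterior: Inv-Gamma(7.87 + 11/2, 7.09 + 31.6931/2) = Inv-Gamma(13.37, 22.93655).
E[σ²|data] = β/(α−1) = 22.93655/12.37 = 1.8542.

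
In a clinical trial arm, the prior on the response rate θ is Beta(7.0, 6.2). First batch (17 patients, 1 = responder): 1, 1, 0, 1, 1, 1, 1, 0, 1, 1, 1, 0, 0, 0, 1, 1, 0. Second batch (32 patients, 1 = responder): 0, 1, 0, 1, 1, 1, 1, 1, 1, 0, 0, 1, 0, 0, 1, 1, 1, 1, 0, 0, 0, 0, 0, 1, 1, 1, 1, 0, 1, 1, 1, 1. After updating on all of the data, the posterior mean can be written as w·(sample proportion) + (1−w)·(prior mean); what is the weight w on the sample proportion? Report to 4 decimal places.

0.7878

The Beta prior is conjugate to a Binomial/Bernoulli likelihood; the update adds successes to α and failures to β.
Total number of patients: n = 17 + 32 = 49.
Posterior mean = (α₀+k)/(α₀+β₀+n) = [n/(α₀+β₀+n)]·(k/n) + [(α₀+β₀)/(α₀+β₀+n)]·α₀/(α₀+β₀), so only n and the prior enter the weight.
The weight on the data is w = n/(α₀+β₀+n) = 49/(7.0+6.2+49) = 49/62.2 = 0.7878.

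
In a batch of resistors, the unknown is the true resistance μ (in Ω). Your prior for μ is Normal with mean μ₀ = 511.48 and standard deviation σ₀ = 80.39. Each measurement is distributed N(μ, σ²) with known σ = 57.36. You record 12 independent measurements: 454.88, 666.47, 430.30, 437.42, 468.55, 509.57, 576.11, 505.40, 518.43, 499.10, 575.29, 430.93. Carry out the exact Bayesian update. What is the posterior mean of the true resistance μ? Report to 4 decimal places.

For Normal data with known variance σ², a Normal(μ₀, σ₀²) prior on μ is conjugate. Posterior precision = 1/σ₀² + n/σ²; posterior mean is the precision-weighted average of μ₀ and x̄.
Σxᵢ = 454.88 + 666.47 + 430.30 + 437.42 + 468.55 + 509.57 + 576.11 + 505.40 + 518.43 + 499.10 + 575.29 + 430.93 = 6072.45, so n·x̄ = 6072.45.
σ₀² = 80.39² = 6462.5521, σ² = 57.36² = 3290.1696; σ² + n·σ₀² = 3290.1696 + 12·6462.5521 = 80840.7948.
Posterior mean = (μ₀/σ₀² + n·x̄/σ²)/(1/σ₀² + n/σ²) = (σ²·μ₀ + σ₀²·n·x̄)/(σ² + n·σ₀²) = (3290.1696·511.48 + 6462.5521·6072.45)/80840.7948 = 40926380.446653/80840.7948 = 506.2590.

506.2590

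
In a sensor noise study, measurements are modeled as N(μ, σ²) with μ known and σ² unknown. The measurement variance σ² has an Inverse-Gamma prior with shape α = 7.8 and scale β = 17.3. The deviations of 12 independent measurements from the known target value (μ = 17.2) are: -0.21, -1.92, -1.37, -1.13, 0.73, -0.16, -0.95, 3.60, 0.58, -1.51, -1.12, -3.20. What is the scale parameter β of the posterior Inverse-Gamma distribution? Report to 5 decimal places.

35.00810

With known mean μ and an Inverse-Gamma(α, β) prior on σ², the Normal likelihood is conjugate: posterior is Inv-Gamma(α + n/2, β + Σ(xᵢ−μ)²/2).
Σ(xᵢ−μ)² = (-0.21)² + (-1.92)² + (-1.37)² + (-1.13)² + (0.73)² + (-0.16)² + (-0.95)² + (3.60)² + (0.58)² + (-1.51)² + (-1.12)² + (-3.20)² = 35.4162.
Posterior: Inv-Gamma(7.8 + 12/2, 17.3 + 35.4162/2) = Inv-Gamma(13.80, 35.00810).
Posterior β = 35.00810.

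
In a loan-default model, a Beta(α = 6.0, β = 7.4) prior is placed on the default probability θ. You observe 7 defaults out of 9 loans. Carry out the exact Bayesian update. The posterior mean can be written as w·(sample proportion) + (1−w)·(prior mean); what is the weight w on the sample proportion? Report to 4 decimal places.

0.4018

The Beta prior is conjugate to a Binomial/Bernoulli likelihood; the update adds successes to α and failures to β.
Posterior mean = (α₀+k)/(α₀+β₀+n) = [n/(α₀+β₀+n)]·(k/n) + [(α₀+β₀)/(α₀+β₀+n)]·α₀/(α₀+β₀), so only n and the prior enter the weight.
The weight on the data is w = n/(α₀+β₀+n) = 9/(6.0+7.4+9) = 9/22.4 = 0.4018.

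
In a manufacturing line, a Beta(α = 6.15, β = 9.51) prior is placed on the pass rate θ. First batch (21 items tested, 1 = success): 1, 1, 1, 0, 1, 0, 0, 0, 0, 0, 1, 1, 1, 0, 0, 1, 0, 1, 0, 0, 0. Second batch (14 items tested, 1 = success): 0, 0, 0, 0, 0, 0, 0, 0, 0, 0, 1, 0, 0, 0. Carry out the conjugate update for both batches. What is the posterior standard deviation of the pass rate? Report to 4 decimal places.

The Beta prior is conjugate to a Binomial/Bernoulli likelihood; the update adds successes to α and failures to β.
After batch 1: Beta(6.15+9, 9.51+12) = Beta(15.15, 21.51).
After batch 2: Beta(15.15+1, 21.51+13) = Beta(16.15, 34.51).
Var = αβ/((α+β)²(α+β+1)) = 16.15·34.51/(50.66²·51.66) = 0.00420371; SD = √0.00420371 = 0.0648.

0.0648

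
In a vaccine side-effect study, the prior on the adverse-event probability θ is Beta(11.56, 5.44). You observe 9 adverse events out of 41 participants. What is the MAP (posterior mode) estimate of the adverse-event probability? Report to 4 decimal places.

The Beta prior is conjugate to a Binomial/Bernoulli likelihood; the update adds successes to α and failures to β.
Posterior: Beta(α+k, β+n−k) = Beta(11.56+9, 5.44+32) = Beta(20.56, 37.44).
Mode of Beta(a,b) for a,b>1 is (a−1)/(a+b−2) = 19.56/56.00 = 0.3493.

0.3493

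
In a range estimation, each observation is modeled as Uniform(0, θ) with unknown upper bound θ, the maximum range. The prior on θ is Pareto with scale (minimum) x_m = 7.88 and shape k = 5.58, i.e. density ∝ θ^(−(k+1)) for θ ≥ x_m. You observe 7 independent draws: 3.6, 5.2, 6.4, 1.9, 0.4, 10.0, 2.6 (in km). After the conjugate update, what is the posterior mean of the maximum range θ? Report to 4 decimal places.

A Pareto(scale x_m, shape k) prior on the upper bound θ of Uniform(0, θ) is conjugate: posterior is Pareto(max(x_m, max xᵢ), k + n).
Sample maximum = 10.0; prior scale x_m = 7.88 → posterior scale = max = 10.00.
Posterior shape = 5.58 + 7 = 12.58.
E[θ|data] = k·x_m/(k−1) = 12.58·10.00/11.58 = 10.8636.

10.8636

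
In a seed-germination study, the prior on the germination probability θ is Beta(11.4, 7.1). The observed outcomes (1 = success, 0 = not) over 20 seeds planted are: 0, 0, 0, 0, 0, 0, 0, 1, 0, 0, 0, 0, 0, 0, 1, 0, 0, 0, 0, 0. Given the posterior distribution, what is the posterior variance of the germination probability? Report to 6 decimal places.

The Beta prior is conjugate to a Binomial/Bernoulli likelihood; the update adds successes to α and failures to β.
Posterior: Beta(α+k, β+n−k) = Beta(11.4+2, 7.1+18) = Beta(13.4, 25.1).
Var = αβ/((α+β)²(α+β+1)) = 13.4·25.1/(38.5²·39.5) = 0.005745.

0.005745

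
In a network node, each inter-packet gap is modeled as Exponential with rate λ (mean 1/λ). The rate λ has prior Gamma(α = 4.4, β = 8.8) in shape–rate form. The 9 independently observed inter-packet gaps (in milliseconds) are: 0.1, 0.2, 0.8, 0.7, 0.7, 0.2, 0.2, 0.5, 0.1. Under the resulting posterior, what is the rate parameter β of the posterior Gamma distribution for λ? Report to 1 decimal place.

With a Gamma(shape α, rate β) prior on the exponential rate λ, the posterior after n observations with total T = Σxᵢ is Gamma(α+n, β+T).
Sum of observations T = 3.5 milliseconds; n = 9.
Posterior: Gamma(4.4+9, 8.8+3.5) = Gamma(13.4, 12.3).
Posterior β = 12.3.

12.3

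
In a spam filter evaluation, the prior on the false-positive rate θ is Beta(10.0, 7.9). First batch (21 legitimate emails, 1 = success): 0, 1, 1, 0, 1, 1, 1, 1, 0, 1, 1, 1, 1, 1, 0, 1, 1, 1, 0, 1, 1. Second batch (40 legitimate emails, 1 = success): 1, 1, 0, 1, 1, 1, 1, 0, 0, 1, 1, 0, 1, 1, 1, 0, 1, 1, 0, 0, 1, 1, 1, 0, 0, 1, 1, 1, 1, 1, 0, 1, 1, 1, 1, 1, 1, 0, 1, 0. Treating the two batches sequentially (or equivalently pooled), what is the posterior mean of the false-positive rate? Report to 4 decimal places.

The Beta prior is conjugate to a Binomial/Bernoulli likelihood; the update adds successes to α and failures to β.
After batch 1: Beta(10.0+16, 7.9+5) = Beta(26.0, 12.9).
After batch 2: Beta(26.0+28, 12.9+12) = Beta(54.0, 24.9).
Posterior mean = α/(α+β) = 54.0/78.9 = 0.6844.

0.6844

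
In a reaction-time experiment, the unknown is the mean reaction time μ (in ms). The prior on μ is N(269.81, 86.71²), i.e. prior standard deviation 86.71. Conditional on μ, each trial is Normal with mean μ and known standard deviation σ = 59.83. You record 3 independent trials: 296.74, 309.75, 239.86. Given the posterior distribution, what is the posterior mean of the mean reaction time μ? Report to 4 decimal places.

For Normal data with known variance σ², a Normal(μ₀, σ₀²) prior on μ is conjugate. Posterior precision = 1/σ₀² + n/σ²; posterior mean is the precision-weighted average of μ₀ and x̄.
Σxᵢ = 296.74 + 309.75 + 239.86 = 846.35, so n·x̄ = 846.35.
σ₀² = 86.71² = 7518.6241, σ² = 59.83² = 3579.6289; σ² + n·σ₀² = 3579.6289 + 3·7518.6241 = 26135.5012.
Posterior mean = (μ₀/σ₀² + n·x̄/σ²)/(1/σ₀² + n/σ²) = (σ²·μ₀ + σ₀²·n·x̄)/(σ² + n·σ₀²) = (3579.6289·269.81 + 7518.6241·846.35)/26135.5012 = 7329207.180544/26135.5012 = 280.4311.

280.4311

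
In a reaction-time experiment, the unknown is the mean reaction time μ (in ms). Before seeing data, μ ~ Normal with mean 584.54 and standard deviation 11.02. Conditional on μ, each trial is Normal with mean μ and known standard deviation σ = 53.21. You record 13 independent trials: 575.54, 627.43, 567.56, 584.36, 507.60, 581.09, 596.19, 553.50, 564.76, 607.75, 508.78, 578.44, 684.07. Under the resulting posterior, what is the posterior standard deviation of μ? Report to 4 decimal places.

8.8299

For Normal data with known variance σ², a Normal(μ₀, σ₀²) prior on μ is conjugate. Posterior precision = 1/σ₀² + n/σ²; posterior mean is the precision-weighted average of μ₀ and x̄.
σ₀² = 11.02² = 121.4404, σ² = 53.21² = 2831.3041; σ² + n·σ₀² = 2831.3041 + 13·121.4404 = 4410.0293.
Posterior precision = 1/σ₀² + n/σ² = 1/121.4404 + 13/2831.3041 = (σ² + n·σ₀²)/(σ₀²σ²) = 4410.0293/(121.4404·2831.3041); posterior variance σₙ² = σ₀²σ²/(σ² + n·σ₀²) = 121.4404·2831.3041/4410.0293 = 77.966535.
Posterior SD = √σₙ² = √(121.4404·2831.3041/4410.0293) = 8.8299.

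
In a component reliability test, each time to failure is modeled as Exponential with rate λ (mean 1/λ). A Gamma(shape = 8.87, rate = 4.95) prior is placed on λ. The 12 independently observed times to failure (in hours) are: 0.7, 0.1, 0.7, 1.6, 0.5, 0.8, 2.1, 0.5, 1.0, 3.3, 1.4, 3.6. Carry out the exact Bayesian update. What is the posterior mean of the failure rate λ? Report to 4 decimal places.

0.9821

With a Gamma(shape α, rate β) prior on the exponential rate λ, the posterior after n observations with total T = Σxᵢ is Gamma(α+n, β+T).
Sum of observations T = 16.3 hours; n = 12.
Posterior: Gamma(8.87+12, 4.95+16.3) = Gamma(20.87, 21.25).
Posterior mean of λ = α/β = 20.87/21.25 = 0.9821.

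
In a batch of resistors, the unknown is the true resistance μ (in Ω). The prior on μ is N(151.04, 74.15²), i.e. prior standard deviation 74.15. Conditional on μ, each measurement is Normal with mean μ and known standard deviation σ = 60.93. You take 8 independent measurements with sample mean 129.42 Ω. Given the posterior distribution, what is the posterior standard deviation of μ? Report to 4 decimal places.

20.6867

For Normal data with known variance σ², a Normal(μ₀, σ₀²) prior on μ is conjugate. Posterior precision = 1/σ₀² + n/σ²; posterior mean is the precision-weighted average of μ₀ and x̄.
σ₀² = 74.15² = 5498.2225, σ² = 60.93² = 3712.4649; σ² + n·σ₀² = 3712.4649 + 8·5498.2225 = 47698.2449.
Posterior precision = 1/σ₀² + n/σ² = 1/5498.2225 + 8/3712.4649 = (σ² + n·σ₀²)/(σ₀²σ²) = 47698.2449/(5498.2225·3712.4649); posterior variance σₙ² = σ₀²σ²/(σ² + n·σ₀²) = 5498.2225·3712.4649/47698.2449 = 427.939395.
Posterior SD = √σₙ² = √(5498.2225·3712.4649/47698.2449) = 20.6867.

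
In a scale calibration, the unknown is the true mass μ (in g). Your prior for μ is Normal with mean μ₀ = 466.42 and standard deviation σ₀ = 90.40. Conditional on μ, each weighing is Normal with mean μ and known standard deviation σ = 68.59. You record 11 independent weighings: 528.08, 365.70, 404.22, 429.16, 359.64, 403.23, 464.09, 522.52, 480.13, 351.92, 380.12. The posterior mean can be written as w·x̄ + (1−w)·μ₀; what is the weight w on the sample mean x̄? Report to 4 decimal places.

0.9503

For Normal data with known variance σ², a Normal(μ₀, σ₀²) prior on μ is conjugate. Posterior precision = 1/σ₀² + n/σ²; posterior mean is the precision-weighted average of μ₀ and x̄.
σ₀² = 90.40² = 8172.16, σ² = 68.59² = 4704.5881. Prior precision 1/σ₀² = 1/8172.16; data precision n/σ² = 11/4704.5881.
w = (n/σ²)/(1/σ₀² + n/σ²) = n·σ₀²/(σ² + n·σ₀²) = 11·8172.16/(4704.5881 + 11·8172.16) = 89893.76/94598.3481 = 0.9503.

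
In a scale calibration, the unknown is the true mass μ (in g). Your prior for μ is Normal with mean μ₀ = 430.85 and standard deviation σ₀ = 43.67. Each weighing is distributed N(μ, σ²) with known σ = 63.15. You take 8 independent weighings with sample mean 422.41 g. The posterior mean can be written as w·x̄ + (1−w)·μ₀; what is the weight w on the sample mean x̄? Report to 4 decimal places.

For Normal data with known variance σ², a Normal(μ₀, σ₀²) prior on μ is conjugate. Posterior precision = 1/σ₀² + n/σ²; posterior mean is the precision-weighted average of μ₀ and x̄.
σ₀² = 43.67² = 1907.0689, σ² = 63.15² = 3987.9225. Prior precision 1/σ₀² = 1/1907.0689; data precision n/σ² = 8/3987.9225.
w = (n/σ²)/(1/σ₀² + n/σ²) = n·σ₀²/(σ² + n·σ₀²) = 8·1907.0689/(3987.9225 + 8·1907.0689) = 15256.5512/19244.4737 = 0.7928.

0.7928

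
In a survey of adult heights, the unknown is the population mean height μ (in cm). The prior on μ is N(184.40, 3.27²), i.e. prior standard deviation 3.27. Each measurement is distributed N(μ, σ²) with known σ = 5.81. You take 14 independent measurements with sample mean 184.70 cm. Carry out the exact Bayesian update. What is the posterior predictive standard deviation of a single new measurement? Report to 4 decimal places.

For Normal data with known variance σ², a Normal(μ₀, σ₀²) prior on μ is conjugate. Posterior precision = 1/σ₀² + n/σ²; posterior mean is the precision-weighted average of μ₀ and x̄.
σ₀² = 3.27² = 10.6929, σ² = 5.81² = 33.7561; σ² + n·σ₀² = 33.7561 + 14·10.6929 = 183.4567.
Posterior precision = 1/σ₀² + n/σ² = 1/10.6929 + 14/33.7561 = (σ² + n·σ₀²)/(σ₀²σ²) = 183.4567/(10.6929·33.7561); posterior variance σₙ² = σ₀²σ²/(σ² + n·σ₀²) = 10.6929·33.7561/183.4567 = 1.967498.
Predictive variance for one new observation = σₙ² + σ² = 10.6929·33.7561/183.4567 + 33.7561 = σ²·(σ₀² + 183.4567)/183.4567 = 33.7561·194.1496/183.4567 = 35.723598; SD = √(33.7561·194.1496/183.4567) = 5.9769.

5.9769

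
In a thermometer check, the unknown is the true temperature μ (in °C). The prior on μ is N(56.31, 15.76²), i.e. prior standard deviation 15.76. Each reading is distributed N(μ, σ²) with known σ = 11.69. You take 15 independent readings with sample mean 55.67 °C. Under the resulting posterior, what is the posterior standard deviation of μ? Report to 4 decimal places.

2.9645

For Normal data with known variance σ², a Normal(μ₀, σ₀²) prior on μ is conjugate. Posterior precision = 1/σ₀² + n/σ²; posterior mean is the precision-weighted average of μ₀ and x̄.
σ₀² = 15.76² = 248.3776, σ² = 11.69² = 136.6561; σ² + n·σ₀² = 136.6561 + 15·248.3776 = 3862.3201.
Posterior precision = 1/σ₀² + n/σ² = 1/248.3776 + 15/136.6561 = (σ² + n·σ₀²)/(σ₀²σ²) = 3862.3201/(248.3776·136.6561); posterior variance σₙ² = σ₀²σ²/(σ² + n·σ₀²) = 248.3776·136.6561/3862.3201 = 8.788063.
Posterior SD = √σₙ² = √(248.3776·136.6561/3862.3201) = 2.9645.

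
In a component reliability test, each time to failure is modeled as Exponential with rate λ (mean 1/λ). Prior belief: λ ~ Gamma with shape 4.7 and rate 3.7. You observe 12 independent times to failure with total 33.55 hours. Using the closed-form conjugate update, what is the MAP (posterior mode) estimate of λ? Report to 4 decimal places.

With a Gamma(shape α, rate β) prior on the exponential rate λ, the posterior after n observations with total T = Σxᵢ is Gamma(α+n, β+T).
Posterior: Gamma(4.7+12, 3.7+33.55) = Gamma(16.7, 37.25).
Mode = (α−1)/β = 0.4215.

0.4215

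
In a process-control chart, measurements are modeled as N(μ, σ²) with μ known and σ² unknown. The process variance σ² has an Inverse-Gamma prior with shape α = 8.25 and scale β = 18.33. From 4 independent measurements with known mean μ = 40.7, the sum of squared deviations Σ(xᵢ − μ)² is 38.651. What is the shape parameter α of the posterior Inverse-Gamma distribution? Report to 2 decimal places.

With known mean μ and an Inverse-Gamma(α, β) prior on σ², the Normal likelihood is conjugate: posterior is Inv-Gamma(α + n/2, β + Σ(xᵢ−μ)²/2).
Posterior: Inv-Gamma(8.25 + 4/2, 18.33 + 38.651/2) = Inv-Gamma(10.25, 37.6555).
Posterior α = 10.25.

10.25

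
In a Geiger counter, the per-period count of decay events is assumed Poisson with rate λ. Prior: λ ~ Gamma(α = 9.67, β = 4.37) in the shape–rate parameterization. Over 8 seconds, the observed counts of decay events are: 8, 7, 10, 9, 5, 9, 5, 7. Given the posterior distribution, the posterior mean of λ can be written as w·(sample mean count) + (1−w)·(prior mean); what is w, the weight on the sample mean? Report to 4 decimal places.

With a Gamma(shape α, rate β) prior, the Poisson likelihood is conjugate: the posterior is Gamma(α + ΣXᵢ, β + n).
Posterior mean = (α₀+S)/(β₀+n) = [n/(β₀+n)]·(S/n) + [β₀/(β₀+n)]·(α₀/β₀), so only n and β₀ enter the weight.
Weight on data w = n/(β₀+n) = 8/(4.37+8) = 8/12.37 = 0.6467.

0.6467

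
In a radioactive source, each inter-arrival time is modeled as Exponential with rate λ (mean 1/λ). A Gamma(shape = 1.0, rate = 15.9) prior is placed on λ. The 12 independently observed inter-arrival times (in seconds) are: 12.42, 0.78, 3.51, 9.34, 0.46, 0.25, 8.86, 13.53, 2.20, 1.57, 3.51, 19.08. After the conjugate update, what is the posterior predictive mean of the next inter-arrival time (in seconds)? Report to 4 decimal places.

7.6175

With a Gamma(shape α, rate β) prior on the exponential rate λ, the posterior after n observations with total T = Σxᵢ is Gamma(α+n, β+T).
Sum of observations T = 75.51 seconds; n = 12.
Posterior: Gamma(1.0+12, 15.9+75.51) = Gamma(13.0, 91.41).
The predictive distribution for the next observation is Lomax; its mean is β/(α−1) = 91.41/12.0 = 7.6175.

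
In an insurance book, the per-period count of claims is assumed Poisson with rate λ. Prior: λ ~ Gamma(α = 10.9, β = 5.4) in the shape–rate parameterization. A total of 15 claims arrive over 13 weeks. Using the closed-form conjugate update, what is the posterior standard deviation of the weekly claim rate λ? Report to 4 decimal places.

With a Gamma(shape α, rate β) prior, the Poisson likelihood is conjugate: the posterior is Gamma(α + ΣXᵢ, β + n).
Posterior: Gamma(α+S, β+n) = Gamma(10.9+15, 5.4+13) = Gamma(25.9, 18.4).
SD = √α/β = √25.9/18.4 = 0.2766.

0.2766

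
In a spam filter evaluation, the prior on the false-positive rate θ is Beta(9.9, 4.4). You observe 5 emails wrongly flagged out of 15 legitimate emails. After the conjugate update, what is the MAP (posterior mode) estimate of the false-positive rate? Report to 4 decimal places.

0.5092

The Beta prior is conjugate to a Binomial/Bernoulli likelihood; the update adds successes to α and failures to β.
Posterior: Beta(α+k, β+n−k) = Beta(9.9+5, 4.4+10) = Beta(14.9, 14.4).
Mode of Beta(a,b) for a,b>1 is (a−1)/(a+b−2) = 13.9/27.3 = 0.5092.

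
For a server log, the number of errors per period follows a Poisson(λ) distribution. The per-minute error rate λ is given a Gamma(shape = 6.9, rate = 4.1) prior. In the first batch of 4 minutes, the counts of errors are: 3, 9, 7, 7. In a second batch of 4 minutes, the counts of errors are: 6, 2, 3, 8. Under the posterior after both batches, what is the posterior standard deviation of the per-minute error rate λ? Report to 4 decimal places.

With a Gamma(shape α, rate β) prior, the Poisson likelihood is conjugate: the posterior is Gamma(α + ΣXᵢ, β + n).
Batch 1: sum of counts S = 26 over n = 4 minutes.
After batch 1: Gamma(α+S, β+n) = Gamma(6.9+26, 4.1+4) = Gamma(32.9, 8.1).
Batch 2: sum of counts S = 19 over n = 4 minutes.
After batch 2: Gamma(α+S, β+n) = Gamma(32.9+19, 8.1+4) = Gamma(51.9, 12.1).
SD = √α/β = √51.9/12.1 = 0.5954.

0.5954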